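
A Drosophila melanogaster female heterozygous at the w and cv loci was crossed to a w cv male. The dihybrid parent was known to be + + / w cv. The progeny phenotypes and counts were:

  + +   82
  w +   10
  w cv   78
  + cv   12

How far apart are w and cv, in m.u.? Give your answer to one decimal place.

The recombinant classes are + cv and w +: 12 + 10 = 22.
Recombination frequency = 22/182 = 0.1209 ≈ 12.1%, i.e. 12.1 m.u.

12.1 m.u.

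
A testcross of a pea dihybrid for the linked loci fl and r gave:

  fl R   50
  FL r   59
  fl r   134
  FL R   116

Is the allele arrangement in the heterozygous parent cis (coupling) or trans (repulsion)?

cis

The two most frequent classes are FL R (116) and fl r (134); these are the parental (non-recombinant) types.
So the F1 carried FL R on one chromosome and fl r on the other — the recessive alleles are on the same chromosome (cis / coupling).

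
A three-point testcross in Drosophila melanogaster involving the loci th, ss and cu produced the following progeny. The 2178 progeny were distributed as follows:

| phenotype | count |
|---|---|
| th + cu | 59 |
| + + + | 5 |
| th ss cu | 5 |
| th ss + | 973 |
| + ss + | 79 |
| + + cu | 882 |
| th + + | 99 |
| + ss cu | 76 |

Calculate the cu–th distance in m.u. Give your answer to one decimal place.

The two most frequent reciprocal classes, + + cu and th ss +, are the parental types, so the F1 was + + cu / th ss +.
The two rarest classes, + + + and th ss cu, are the double crossovers. Comparing them with the parentals, only the cu allele has switched, so cu is the middle locus and the order is th – cu – ss.
Crossovers in the th–cu interval produce the single-crossover classes th + cu and + ss + (59 + 79 = 138) plus the double crossovers (10).
RF(th–cu) = (138 + 10) / 2178 = 148/2178 = 0.0680 → 6.8 m.u.

6.8 m.u.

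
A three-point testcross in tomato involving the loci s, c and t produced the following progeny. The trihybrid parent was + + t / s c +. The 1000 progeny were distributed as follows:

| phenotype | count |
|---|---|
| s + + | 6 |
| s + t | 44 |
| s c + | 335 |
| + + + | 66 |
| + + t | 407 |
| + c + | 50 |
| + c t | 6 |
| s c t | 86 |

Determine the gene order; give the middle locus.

The two rarest classes, + c t and s + +, are the double crossovers. Comparing them with the parentals, only the c allele has switched, so c is the middle locus and the order is s – c – t.

c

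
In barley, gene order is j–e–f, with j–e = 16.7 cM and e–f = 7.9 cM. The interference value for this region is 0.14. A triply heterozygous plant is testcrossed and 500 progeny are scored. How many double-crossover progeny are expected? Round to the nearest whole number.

Map distances give recombination frequencies of 0.167 and 0.079 for the two intervals.
With interference 0.14 (so coincidence = 0.86), expected double-crossover frequency = 0.167 × 0.079 × 0.86 = 0.01135.
Expected number = 0.01135 × 500 = 5.67 ≈ 6.

6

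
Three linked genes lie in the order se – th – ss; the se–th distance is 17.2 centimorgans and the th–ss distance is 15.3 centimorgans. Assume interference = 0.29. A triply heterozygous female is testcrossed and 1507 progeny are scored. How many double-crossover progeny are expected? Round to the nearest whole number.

Map distances give recombination frequencies of 0.172 and 0.153 for the two intervals.
With interference 0.29 (so coincidence = 0.71), expected double-crossover frequency = 0.172 × 0.153 × 0.71 = 0.01868.
Expected number = 0.01868 × 1507 = 28.16 ≈ 28.

28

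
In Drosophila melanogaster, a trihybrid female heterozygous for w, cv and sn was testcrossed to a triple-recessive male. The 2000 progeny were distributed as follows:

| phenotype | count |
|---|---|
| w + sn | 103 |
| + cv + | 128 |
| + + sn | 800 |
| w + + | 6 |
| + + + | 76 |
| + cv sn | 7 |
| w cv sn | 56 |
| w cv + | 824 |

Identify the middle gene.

The two most frequent reciprocal classes, + + sn and w cv +, are the parental types, so the F1 was + + sn / w cv +.
The two rarest classes, + cv sn and w + +, are the double crossovers. Comparing them with the parentals, only the cv allele has switched, so cv is the middle locus and the order is sn – cv – w.

cv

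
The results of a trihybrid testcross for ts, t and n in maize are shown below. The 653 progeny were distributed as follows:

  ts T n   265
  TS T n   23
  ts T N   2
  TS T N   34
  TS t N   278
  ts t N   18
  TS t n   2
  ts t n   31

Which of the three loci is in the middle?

n

The two most frequent reciprocal classes, ts T n and TS t N, are the parental types, so the F1 was ts T n / TS t N.
The two rarest classes, ts T N and TS t n, are the double crossovers. Comparing them with the parentals, only the n allele has switched, so n is the middle locus and the order is t – n – ts.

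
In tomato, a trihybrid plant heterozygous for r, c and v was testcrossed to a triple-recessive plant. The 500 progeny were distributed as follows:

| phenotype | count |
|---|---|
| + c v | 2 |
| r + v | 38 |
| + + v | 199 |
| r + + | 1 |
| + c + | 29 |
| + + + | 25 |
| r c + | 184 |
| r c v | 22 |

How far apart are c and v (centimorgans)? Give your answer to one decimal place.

10.0 centimorgans

The two most frequent reciprocal classes, + + v and r c +, are the parental types, so the F1 was + + v / r c +.
The two rarest classes, + c v and r + +, are the double crossovers. Comparing them with the parentals, only the c allele has switched, so c is the middle locus and the order is r – c – v.
Crossovers in the c–v interval produce the single-crossover classes + + + and r c v (25 + 22 = 47) plus the double crossovers (3).
RF(c–v) = (47 + 3) / 500 = 50/500 = 0.1000 → 10.0 centimorgans.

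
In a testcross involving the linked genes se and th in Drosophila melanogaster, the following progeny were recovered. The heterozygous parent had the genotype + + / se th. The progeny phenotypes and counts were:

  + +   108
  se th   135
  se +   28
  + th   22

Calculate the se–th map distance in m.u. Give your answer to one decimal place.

The recombinant classes are + th and se +: 22 + 28 = 50.
Recombination frequency = 50/293 = 0.1706 ≈ 17.1%, i.e. 17.1 m.u.

17.1 m.u.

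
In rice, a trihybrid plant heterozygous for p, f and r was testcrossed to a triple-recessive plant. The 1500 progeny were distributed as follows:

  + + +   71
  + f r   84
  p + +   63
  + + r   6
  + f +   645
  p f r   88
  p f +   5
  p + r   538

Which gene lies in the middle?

p

The two most frequent reciprocal classes, p + r and + f +, are the parental types, so the F1 was p + r / + f +.
The two rarest classes, + + r and p f +, are the double crossovers. Comparing them with the parentals, only the p allele has switched, so p is the middle locus and the order is f – p – r.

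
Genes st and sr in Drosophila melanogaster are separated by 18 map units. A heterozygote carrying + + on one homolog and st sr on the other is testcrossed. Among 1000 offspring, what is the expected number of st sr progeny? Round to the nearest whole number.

410

A map distance of 18 map units corresponds to a recombination frequency of 0.180.
The F1 is + + / st sr, so st sr is a parental gamete class with expected frequency (1 − r)/2 = 0.820/2 = 0.4100.
Expected number = 0.4100 × 1000 = 410.00 ≈ 410.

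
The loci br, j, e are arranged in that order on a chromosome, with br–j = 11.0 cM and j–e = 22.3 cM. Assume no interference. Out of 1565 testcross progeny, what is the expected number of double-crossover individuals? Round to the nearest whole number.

38

Map distances give recombination frequencies of 0.110 and 0.223 for the two intervals.
With no interference, expected double-crossover frequency = 0.110 × 0.223 = 0.02453.
Expected number = 0.02453 × 1565 = 38.39 ≈ 38.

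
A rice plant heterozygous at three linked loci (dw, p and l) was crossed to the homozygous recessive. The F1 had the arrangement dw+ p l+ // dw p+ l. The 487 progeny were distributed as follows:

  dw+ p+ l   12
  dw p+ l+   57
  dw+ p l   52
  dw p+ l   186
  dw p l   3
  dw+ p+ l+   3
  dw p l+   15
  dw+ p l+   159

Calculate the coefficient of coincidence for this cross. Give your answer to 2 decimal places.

The two rarest classes, dw+ p+ l+ and dw p l, are the double crossovers. Comparing them with the parentals, only the p allele has switched, so p is the middle locus and the order is dw – p – l.
dw–p: (27 + 6)/487 = 0.0678; p–l: (109 + 6)/487 = 0.2361.
Expected DCO frequency = 0.0678 × 0.2361 ≈ 0.01601; observed = 6/487 ≈ 0.01232.
Coefficient of coincidence = 0.01232/0.01601 ≈ 0.77.

0.77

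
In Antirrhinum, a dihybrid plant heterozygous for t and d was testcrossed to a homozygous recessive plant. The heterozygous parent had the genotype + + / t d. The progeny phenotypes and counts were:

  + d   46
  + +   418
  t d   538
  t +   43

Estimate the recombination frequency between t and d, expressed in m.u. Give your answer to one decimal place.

8.5 m.u.

The recombinant classes are + d and t +: 46 + 43 = 89.
Recombination frequency = 89/1045 = 0.0852 ≈ 8.5%, i.e. 8.5 m.u.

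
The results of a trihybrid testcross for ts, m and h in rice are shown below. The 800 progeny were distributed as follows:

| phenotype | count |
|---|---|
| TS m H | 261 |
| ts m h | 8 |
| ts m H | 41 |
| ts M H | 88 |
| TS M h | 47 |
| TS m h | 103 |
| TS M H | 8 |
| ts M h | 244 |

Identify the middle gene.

m

The two most frequent reciprocal classes, ts M h and TS m H, are the parental types, so the F1 was ts M h / TS m H.
The two rarest classes, ts m h and TS M H, are the double crossovers. Comparing them with the parentals, only the m allele has switched, so m is the middle locus and the order is ts – m – h.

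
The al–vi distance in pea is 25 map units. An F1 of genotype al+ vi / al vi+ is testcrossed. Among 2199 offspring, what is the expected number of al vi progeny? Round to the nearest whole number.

A map distance of 25 map units corresponds to a recombination frequency of 0.250.
The F1 is al+ vi / al vi+, so al vi is a recombinant gamete class with expected frequency r/2 = 0.250/2 = 0.1250.
Expected number = 0.1250 × 2199 = 274.88 ≈ 275.

275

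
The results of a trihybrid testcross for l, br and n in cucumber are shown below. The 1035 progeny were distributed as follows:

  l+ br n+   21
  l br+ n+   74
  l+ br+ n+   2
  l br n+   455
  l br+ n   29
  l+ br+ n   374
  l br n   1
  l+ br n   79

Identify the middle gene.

The two most frequent reciprocal classes, l+ br+ n and l br n+, are the parental types, so the F1 was l+ br+ n / l br n+.
The two rarest classes, l+ br+ n+ and l br n, are the double crossovers. Comparing them with the parentals, only the n allele has switched, so n is the middle locus and the order is l – n – br.

n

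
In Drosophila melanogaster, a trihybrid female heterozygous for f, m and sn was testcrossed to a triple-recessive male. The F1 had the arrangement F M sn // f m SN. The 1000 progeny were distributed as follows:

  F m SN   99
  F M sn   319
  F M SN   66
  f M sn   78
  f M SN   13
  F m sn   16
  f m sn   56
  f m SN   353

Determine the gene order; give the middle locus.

The two rarest classes, F m sn and f M SN, are the double crossovers. Comparing them with the parentals, only the m allele has switched, so m is the middle locus and the order is f – m – sn.

m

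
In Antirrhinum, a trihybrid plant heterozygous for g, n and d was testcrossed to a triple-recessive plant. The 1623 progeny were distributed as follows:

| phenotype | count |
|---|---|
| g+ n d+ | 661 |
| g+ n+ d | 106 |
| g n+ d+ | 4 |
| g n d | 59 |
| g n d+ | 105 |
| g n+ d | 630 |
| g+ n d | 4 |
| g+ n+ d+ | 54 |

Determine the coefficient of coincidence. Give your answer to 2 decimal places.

0.49

The two most frequent reciprocal classes, g n+ d and g+ n d+, are the parental types, so the F1 was g n+ d / g+ n d+.
The two rarest classes, g n+ d+ and g+ n d, are the double crossovers. Comparing them with the parentals, only the d allele has switched, so d is the middle locus and the order is g – d – n.
g–d: (211 + 8)/1623 = 0.1349; d–n: (113 + 8)/1623 = 0.0746.
Expected DCO frequency = 0.1349 × 0.0746 ≈ 0.01006; observed = 8/1623 ≈ 0.00493.
Coefficient of coincidence = 0.00493/0.01006 ≈ 0.49.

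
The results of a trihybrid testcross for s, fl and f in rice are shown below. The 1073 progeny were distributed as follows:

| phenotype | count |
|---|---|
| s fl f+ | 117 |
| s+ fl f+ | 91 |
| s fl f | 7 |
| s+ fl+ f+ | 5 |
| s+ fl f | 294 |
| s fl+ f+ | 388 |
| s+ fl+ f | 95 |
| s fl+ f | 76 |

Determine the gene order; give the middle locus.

s

The two most frequent reciprocal classes, s fl+ f+ and s+ fl f, are the parental types, so the F1 was s fl+ f+ / s+ fl f.
The two rarest classes, s+ fl+ f+ and s fl f, are the double crossovers. Comparing them with the parentals, only the s allele has switched, so s is the middle locus and the order is f – s – fl.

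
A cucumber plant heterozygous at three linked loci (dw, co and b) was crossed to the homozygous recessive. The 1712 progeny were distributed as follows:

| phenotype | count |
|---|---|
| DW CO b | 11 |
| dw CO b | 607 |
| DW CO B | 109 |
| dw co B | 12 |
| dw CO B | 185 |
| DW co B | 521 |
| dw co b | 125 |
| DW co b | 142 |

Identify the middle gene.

The two most frequent reciprocal classes, dw CO b and DW co B, are the parental types, so the F1 was dw CO b / DW co B.
The two rarest classes, DW CO b and dw co B, are the double crossovers. Comparing them with the parentals, only the dw allele has switched, so dw is the middle locus and the order is co – dw – b.

dw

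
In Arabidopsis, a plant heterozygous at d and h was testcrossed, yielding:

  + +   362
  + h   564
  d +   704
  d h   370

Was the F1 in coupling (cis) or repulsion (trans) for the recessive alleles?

The two most frequent classes are + h (564) and d + (704); these are the parental (non-recombinant) types.
So the F1 carried + h on one chromosome and d + on the other — the recessive alleles are on opposite chromosomes (trans / repulsion).

trans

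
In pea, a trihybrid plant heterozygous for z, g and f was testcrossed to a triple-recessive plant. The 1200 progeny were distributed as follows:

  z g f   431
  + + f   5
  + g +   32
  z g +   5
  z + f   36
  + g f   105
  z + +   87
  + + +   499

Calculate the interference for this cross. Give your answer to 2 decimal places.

0.24

The two most frequent reciprocal classes, z g f and + + +, are the parental types, so the F1 was z g f / + + +.
The two rarest classes, z g + and + + f, are the double crossovers. Comparing them with the parentals, only the f allele has switched, so f is the middle locus and the order is g – f – z.
g–f: (68 + 10)/1200 = 0.0650; f–z: (192 + 10)/1200 = 0.1683.
Expected DCO frequency = 0.0650 × 0.1683 ≈ 0.01094; observed = 10/1200 ≈ 0.00833.
Coefficient of coincidence = 0.00833/0.01094 ≈ 0.76; interference = 1 − 0.76 = 0.24.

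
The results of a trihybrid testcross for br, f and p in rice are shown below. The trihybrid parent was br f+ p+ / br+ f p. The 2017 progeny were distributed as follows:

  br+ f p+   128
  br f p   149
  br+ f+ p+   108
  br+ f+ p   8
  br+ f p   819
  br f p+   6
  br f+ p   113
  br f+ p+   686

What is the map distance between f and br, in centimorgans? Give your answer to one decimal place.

The two rarest classes, br f p+ and br+ f+ p, are the double crossovers. Comparing them with the parentals, only the f allele has switched, so f is the middle locus and the order is p – f – br.
Crossovers in the f–br interval produce the single-crossover classes br+ f+ p+ and br f p (108 + 149 = 257) plus the double crossovers (14).
RF(f–br) = (257 + 14) / 2017 = 271/2017 = 0.1344 → 13.4 centimorgans.

13.4 centimorgans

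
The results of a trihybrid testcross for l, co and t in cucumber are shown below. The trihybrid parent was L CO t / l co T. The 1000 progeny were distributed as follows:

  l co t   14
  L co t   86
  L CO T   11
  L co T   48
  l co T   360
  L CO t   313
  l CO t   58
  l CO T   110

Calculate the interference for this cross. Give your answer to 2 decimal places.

The two rarest classes, L CO T and l co t, are the double crossovers. Comparing them with the parentals, only the t allele has switched, so t is the middle locus and the order is l – t – co.
l–t: (106 + 25)/1000 = 0.1310; t–co: (196 + 25)/1000 = 0.2210.
Expected DCO frequency = 0.1310 × 0.2210 ≈ 0.02895; observed = 25/1000 ≈ 0.02500.
Coefficient of coincidence = 0.02500/0.02895 ≈ 0.86; interference = 1 − 0.86 = 0.14.

0.14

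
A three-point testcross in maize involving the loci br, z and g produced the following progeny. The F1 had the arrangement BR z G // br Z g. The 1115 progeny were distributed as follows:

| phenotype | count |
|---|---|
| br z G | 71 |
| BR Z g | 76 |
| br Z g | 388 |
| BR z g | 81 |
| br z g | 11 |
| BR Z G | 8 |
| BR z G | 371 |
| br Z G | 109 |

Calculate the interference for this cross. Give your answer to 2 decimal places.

0.39

The two rarest classes, BR Z G and br z g, are the double crossovers. Comparing them with the parentals, only the z allele has switched, so z is the middle locus and the order is g – z – br.
g–z: (190 + 19)/1115 = 0.1874; z–br: (147 + 19)/1115 = 0.1489.
Expected DCO frequency = 0.1874 × 0.1489 ≈ 0.02790; observed = 19/1115 ≈ 0.01704.
Coefficient of coincidence = 0.01704/0.02790 ≈ 0.61; interference = 1 − 0.61 = 0.39.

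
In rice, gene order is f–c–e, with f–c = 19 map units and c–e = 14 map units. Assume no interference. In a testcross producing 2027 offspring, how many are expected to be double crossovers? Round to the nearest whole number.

54

Map distances give recombination frequencies of 0.190 and 0.140 for the two intervals.
With no interference, expected double-crossover frequency = 0.190 × 0.140 = 0.02660.
Expected number = 0.02660 × 2027 = 53.92 ≈ 54.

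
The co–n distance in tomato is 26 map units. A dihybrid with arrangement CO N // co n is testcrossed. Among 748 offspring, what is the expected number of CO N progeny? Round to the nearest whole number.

A map distance of 26 map units corresponds to a recombination frequency of 0.260.
The F1 is CO N / co n, so CO N is a parental gamete class with expected frequency (1 − r)/2 = 0.740/2 = 0.3700.
Expected number = 0.3700 × 748 = 276.76 ≈ 277.

277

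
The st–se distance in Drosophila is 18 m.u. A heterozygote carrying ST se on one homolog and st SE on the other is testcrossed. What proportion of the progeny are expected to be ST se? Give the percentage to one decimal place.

A map distance of 18 m.u. corresponds to a recombination frequency of 0.180.
The F1 is ST se / st SE, so ST se is a parental gamete class with expected frequency (1 − r)/2 = 0.820/2 = 0.4100.
That is 0.4100 = 41.0% of the progeny.

41.0%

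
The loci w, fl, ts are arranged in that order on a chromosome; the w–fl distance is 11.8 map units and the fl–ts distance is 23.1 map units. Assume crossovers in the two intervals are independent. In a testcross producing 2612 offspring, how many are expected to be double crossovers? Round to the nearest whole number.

Map distances give recombination frequencies of 0.118 and 0.231 for the two intervals.
With no interference, expected double-crossover frequency = 0.118 × 0.231 = 0.02726.
Expected number = 0.02726 × 2612 = 71.20 ≈ 71.

71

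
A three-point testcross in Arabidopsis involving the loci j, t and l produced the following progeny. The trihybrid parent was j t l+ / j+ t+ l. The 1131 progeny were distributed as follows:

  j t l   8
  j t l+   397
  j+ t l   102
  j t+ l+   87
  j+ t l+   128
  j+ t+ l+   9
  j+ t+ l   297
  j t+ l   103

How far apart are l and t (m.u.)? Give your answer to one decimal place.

18.2 m.u.

The two rarest classes, j t l and j+ t+ l+, are the double crossovers. Comparing them with the parentals, only the l allele has switched, so l is the middle locus and the order is t – l – j.
Crossovers in the t–l interval produce the single-crossover classes j t+ l+ and j+ t l (87 + 102 = 189) plus the double crossovers (17).
RF(t–l) = (189 + 17) / 1131 = 206/1131 = 0.1821 → 18.2 m.u.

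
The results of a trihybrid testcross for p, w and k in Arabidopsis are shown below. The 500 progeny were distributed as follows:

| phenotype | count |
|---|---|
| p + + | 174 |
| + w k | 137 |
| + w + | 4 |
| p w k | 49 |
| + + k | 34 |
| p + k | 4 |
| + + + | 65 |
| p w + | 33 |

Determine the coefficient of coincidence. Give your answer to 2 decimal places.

The two most frequent reciprocal classes, p + + and + w k, are the parental types, so the F1 was p + + / + w k.
The two rarest classes, p + k and + w +, are the double crossovers. Comparing them with the parentals, only the k allele has switched, so k is the middle locus and the order is w – k – p.
w–k: (67 + 8)/500 = 0.1500; k–p: (114 + 8)/500 = 0.2440.
Expected DCO frequency = 0.1500 × 0.2440 ≈ 0.03660; observed = 8/500 ≈ 0.01600.
Coefficient of coincidence = 0.01600/0.03660 ≈ 0.44.

0.44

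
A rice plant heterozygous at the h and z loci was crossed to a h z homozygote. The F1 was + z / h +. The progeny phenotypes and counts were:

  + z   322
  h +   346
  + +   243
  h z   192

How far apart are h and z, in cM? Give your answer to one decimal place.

The recombinant classes are + + and h z: 243 + 192 = 435.
Recombination frequency = 435/1103 = 0.3944 ≈ 39.4%, i.e. 39.4 cM.

39.4 cM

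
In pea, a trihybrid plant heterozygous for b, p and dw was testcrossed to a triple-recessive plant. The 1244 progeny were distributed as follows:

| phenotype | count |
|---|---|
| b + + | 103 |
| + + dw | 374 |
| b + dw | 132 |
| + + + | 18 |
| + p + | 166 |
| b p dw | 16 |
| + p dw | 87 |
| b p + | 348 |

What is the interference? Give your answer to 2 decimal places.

0.43

The two most frequent reciprocal classes, b p + and + + dw, are the parental types, so the F1 was b p + / + + dw.
The two rarest classes, b p dw and + + +, are the double crossovers. Comparing them with the parentals, only the dw allele has switched, so dw is the middle locus and the order is p – dw – b.
p–dw: (190 + 34)/1244 = 0.1801; dw–b: (298 + 34)/1244 = 0.2669.
Expected DCO frequency = 0.1801 × 0.2669 ≈ 0.04807; observed = 34/1244 ≈ 0.02733.
Coefficient of coincidence = 0.02733/0.04807 ≈ 0.57; interference = 1 − 0.57 = 0.43.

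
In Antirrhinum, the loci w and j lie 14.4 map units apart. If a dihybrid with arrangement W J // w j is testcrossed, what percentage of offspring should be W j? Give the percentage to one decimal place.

A map distance of 14.4 map units corresponds to a recombination frequency of 0.144.
The F1 is W J / w j, so W j is a recombinant gamete class with expected frequency r/2 = 0.144/2 = 0.0720.
That is 0.0720 = 7.2% of the progeny.

7.2%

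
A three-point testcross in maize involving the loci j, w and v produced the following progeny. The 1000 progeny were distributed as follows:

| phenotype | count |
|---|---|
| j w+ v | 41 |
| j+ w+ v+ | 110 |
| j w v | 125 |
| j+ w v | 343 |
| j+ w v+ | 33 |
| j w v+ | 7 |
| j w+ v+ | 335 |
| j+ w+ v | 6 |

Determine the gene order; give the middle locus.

The two most frequent reciprocal classes, j+ w v and j w+ v+, are the parental types, so the F1 was j+ w v / j w+ v+.
The two rarest classes, j+ w+ v and j w v+, are the double crossovers. Comparing them with the parentals, only the w allele has switched, so w is the middle locus and the order is j – w – v.

w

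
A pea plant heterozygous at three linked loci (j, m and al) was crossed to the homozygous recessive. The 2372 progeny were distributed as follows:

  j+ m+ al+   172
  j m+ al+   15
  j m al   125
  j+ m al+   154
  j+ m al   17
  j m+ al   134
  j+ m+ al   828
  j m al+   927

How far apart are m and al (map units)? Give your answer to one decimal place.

13.9 map units

The two most frequent reciprocal classes, j+ m+ al and j m al+, are the parental types, so the F1 was j+ m+ al / j m al+.
The two rarest classes, j+ m al and j m+ al+, are the double crossovers. Comparing them with the parentals, only the m allele has switched, so m is the middle locus and the order is al – m – j.
Crossovers in the al–m interval produce the single-crossover classes j+ m+ al+ and j m al (172 + 125 = 297) plus the double crossovers (32).
RF(al–m) = (297 + 32) / 2372 = 329/2372 = 0.1387 → 13.9 map units.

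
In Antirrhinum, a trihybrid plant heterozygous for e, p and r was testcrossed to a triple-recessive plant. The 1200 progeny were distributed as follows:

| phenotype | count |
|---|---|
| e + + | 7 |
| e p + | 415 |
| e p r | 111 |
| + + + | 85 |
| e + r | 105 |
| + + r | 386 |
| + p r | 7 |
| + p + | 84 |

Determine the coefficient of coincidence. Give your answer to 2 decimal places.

The two most frequent reciprocal classes, e p + and + + r, are the parental types, so the F1 was e p + / + + r.
The two rarest classes, e + + and + p r, are the double crossovers. Comparing them with the parentals, only the p allele has switched, so p is the middle locus and the order is r – p – e.
r–p: (196 + 14)/1200 = 0.1750; p–e: (189 + 14)/1200 = 0.1692.
Expected DCO frequency = 0.1750 × 0.1692 ≈ 0.02961; observed = 14/1200 ≈ 0.01167.
Coefficient of coincidence = 0.01167/0.02961 ≈ 0.39.

0.39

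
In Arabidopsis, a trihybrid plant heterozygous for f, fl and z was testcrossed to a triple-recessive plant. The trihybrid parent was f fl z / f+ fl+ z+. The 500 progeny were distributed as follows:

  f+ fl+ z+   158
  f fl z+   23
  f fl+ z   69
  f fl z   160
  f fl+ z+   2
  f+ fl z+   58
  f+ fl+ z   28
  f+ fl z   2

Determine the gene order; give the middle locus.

The two rarest classes, f+ fl z and f fl+ z+, are the double crossovers. Comparing them with the parentals, only the f allele has switched, so f is the middle locus and the order is fl – f – z.

f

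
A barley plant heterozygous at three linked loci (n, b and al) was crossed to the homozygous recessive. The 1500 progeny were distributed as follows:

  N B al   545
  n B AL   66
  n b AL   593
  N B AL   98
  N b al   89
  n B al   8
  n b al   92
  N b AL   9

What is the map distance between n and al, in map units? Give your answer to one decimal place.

13.8 map units

The two most frequent reciprocal classes, N B al and n b AL, are the parental types, so the F1 was N B al / n b AL.
The two rarest classes, n B al and N b AL, are the double crossovers. Comparing them with the parentals, only the n allele has switched, so n is the middle locus and the order is al – n – b.
Crossovers in the al–n interval produce the single-crossover classes N B AL and n b al (98 + 92 = 190) plus the double crossovers (17).
RF(al–n) = (190 + 17) / 1500 = 207/1500 = 0.1380 → 13.8 map units.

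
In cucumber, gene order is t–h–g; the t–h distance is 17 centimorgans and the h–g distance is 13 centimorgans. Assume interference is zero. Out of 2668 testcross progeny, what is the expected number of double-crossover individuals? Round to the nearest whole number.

59

Map distances give recombination frequencies of 0.170 and 0.130 for the two intervals.
With no interference, expected double-crossover frequency = 0.170 × 0.130 = 0.02210.
Expected number = 0.02210 × 2668 = 58.96 ≈ 59.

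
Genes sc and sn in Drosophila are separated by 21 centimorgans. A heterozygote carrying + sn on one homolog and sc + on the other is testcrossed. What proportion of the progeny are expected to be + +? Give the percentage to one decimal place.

A map distance of 21 centimorgans corresponds to a recombination frequency of 0.210.
The F1 is + sn / sc +, so + + is a recombinant gamete class with expected frequency r/2 = 0.210/2 = 0.1050.
That is 0.1050 = 10.5% of the progeny.

10.5%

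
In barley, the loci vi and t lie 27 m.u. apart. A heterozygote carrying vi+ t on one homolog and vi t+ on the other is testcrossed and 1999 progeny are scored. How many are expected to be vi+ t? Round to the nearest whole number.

A map distance of 27 m.u. corresponds to a recombination frequency of 0.270.
The F1 is vi+ t / vi t+, so vi+ t is a parental gamete class with expected frequency (1 − r)/2 = 0.730/2 = 0.3650.
Expected number = 0.3650 × 1999 = 729.63 ≈ 730.

730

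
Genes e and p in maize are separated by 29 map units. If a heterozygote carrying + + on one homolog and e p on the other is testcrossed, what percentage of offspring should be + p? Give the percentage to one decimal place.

14.5%

A map distance of 29 map units corresponds to a recombination frequency of 0.290.
The F1 is + + / e p, so + p is a recombinant gamete class with expected frequency r/2 = 0.290/2 = 0.1450.
That is 0.1450 = 14.5% of the progeny.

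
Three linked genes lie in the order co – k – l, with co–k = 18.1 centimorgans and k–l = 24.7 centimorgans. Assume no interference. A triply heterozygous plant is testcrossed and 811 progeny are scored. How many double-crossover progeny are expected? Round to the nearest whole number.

Map distances give recombination frequencies of 0.181 and 0.247 for the two intervals.
With no interference, expected double-crossover frequency = 0.181 × 0.247 = 0.04471.
Expected number = 0.04471 × 811 = 36.26 ≈ 36.

36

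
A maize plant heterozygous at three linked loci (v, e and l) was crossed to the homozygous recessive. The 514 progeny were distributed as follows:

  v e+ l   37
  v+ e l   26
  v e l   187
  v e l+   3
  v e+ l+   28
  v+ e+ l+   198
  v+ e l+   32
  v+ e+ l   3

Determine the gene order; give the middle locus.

The two most frequent reciprocal classes, v e l and v+ e+ l+, are the parental types, so the F1 was v e l / v+ e+ l+.
The two rarest classes, v e l+ and v+ e+ l, are the double crossovers. Comparing them with the parentals, only the l allele has switched, so l is the middle locus and the order is v – l – e.

l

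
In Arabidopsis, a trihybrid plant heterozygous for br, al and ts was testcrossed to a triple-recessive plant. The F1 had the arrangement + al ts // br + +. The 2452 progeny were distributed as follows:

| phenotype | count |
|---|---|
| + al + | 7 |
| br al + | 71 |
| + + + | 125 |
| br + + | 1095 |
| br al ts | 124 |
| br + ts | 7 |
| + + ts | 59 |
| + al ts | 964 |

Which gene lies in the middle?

ts

The two rarest classes, + al + and br + ts, are the double crossovers. Comparing them with the parentals, only the ts allele has switched, so ts is the middle locus and the order is al – ts – br.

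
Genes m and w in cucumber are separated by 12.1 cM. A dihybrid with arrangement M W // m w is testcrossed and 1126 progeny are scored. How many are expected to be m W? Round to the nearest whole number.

A map distance of 12.1 cM corresponds to a recombination frequency of 0.121.
The F1 is M W / m w, so m W is a recombinant gamete class with expected frequency r/2 = 0.121/2 = 0.0605.
Expected number = 0.0605 × 1126 = 68.12 ≈ 68.

68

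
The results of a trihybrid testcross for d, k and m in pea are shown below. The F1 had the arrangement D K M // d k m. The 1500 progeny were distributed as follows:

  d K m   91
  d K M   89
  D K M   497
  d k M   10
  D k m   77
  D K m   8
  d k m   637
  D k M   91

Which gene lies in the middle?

The two rarest classes, D K m and d k M, are the double crossovers. Comparing them with the parentals, only the m allele has switched, so m is the middle locus and the order is k – m – d.

m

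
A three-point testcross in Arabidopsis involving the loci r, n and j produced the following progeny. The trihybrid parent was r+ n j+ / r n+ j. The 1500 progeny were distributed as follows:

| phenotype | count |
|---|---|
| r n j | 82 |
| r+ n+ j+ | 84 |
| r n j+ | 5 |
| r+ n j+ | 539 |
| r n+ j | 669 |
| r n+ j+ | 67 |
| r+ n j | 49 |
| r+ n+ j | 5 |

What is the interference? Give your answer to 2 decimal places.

0.32

The two rarest classes, r n j+ and r+ n+ j, are the double crossovers. Comparing them with the parentals, only the r allele has switched, so r is the middle locus and the order is j – r – n.
j–r: (116 + 10)/1500 = 0.0840; r–n: (166 + 10)/1500 = 0.1173.
Expected DCO frequency = 0.0840 × 0.1173 ≈ 0.00985; observed = 10/1500 ≈ 0.00667.
Coefficient of coincidence = 0.00667/0.00985 ≈ 0.68; interference = 1 − 0.68 = 0.32.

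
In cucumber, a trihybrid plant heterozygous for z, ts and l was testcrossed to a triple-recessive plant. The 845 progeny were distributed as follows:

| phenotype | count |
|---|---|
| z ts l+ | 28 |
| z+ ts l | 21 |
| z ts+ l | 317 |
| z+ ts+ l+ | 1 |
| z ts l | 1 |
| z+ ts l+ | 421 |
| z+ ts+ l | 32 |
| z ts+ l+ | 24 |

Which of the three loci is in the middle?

ts

The two most frequent reciprocal classes, z+ ts l+ and z ts+ l, are the parental types, so the F1 was z+ ts l+ / z ts+ l.
The two rarest classes, z+ ts+ l+ and z ts l, are the double crossovers. Comparing them with the parentals, only the ts allele has switched, so ts is the middle locus and the order is l – ts – z.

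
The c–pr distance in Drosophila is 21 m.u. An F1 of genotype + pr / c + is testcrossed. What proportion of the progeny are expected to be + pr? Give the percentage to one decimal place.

A map distance of 21 m.u. corresponds to a recombination frequency of 0.210.
The F1 is + pr / c +, so + pr is a parental gamete class with expected frequency (1 − r)/2 = 0.790/2 = 0.3950.
That is 0.3950 = 39.5% of the progeny.

39.5%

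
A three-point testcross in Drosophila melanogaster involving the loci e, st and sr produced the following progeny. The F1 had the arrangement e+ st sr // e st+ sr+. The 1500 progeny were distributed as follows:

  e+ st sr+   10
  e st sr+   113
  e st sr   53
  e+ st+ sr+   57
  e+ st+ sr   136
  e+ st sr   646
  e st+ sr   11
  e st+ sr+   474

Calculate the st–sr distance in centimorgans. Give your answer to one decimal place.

18.0 centimorgans

The two rarest classes, e+ st sr+ and e st+ sr, are the double crossovers. Comparing them with the parentals, only the sr allele has switched, so sr is the middle locus and the order is st – sr – e.
Crossovers in the st–sr interval produce the single-crossover classes e+ st+ sr and e st sr+ (136 + 113 = 249) plus the double crossovers (21).
RF(st–sr) = (249 + 21) / 1500 = 270/1500 = 0.1800 → 18.0 centimorgans.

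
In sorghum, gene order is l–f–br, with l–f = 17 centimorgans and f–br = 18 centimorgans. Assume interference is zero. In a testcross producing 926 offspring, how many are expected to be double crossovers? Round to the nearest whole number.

28

Map distances give recombination frequencies of 0.170 and 0.180 for the two intervals.
With no interference, expected double-crossover frequency = 0.170 × 0.180 = 0.03060.
Expected number = 0.03060 × 926 = 28.34 ≈ 28.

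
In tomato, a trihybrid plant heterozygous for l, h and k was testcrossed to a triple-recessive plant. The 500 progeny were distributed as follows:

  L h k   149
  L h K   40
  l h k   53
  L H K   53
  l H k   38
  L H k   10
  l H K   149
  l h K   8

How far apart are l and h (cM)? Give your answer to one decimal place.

The two most frequent reciprocal classes, l H K and L h k, are the parental types, so the F1 was l H K / L h k.
The two rarest classes, l h K and L H k, are the double crossovers. Comparing them with the parentals, only the h allele has switched, so h is the middle locus and the order is k – h – l.
Crossovers in the h–l interval produce the single-crossover classes L H K and l h k (53 + 53 = 106) plus the double crossovers (18).
RF(h–l) = (106 + 18) / 500 = 124/500 = 0.2480 → 24.8 cM.

24.8 cM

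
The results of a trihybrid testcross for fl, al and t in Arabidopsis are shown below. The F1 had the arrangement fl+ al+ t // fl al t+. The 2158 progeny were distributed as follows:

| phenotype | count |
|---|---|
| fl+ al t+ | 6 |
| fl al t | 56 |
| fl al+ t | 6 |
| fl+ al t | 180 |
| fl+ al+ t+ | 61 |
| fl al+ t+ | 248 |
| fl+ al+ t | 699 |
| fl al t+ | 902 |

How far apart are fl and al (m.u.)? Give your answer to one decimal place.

20.4 m.u.

The two rarest classes, fl al+ t and fl+ al t+, are the double crossovers. Comparing them with the parentals, only the fl allele has switched, so fl is the middle locus and the order is al – fl – t.
Crossovers in the al–fl interval produce the single-crossover classes fl+ al t and fl al+ t+ (180 + 248 = 428) plus the double crossovers (12).
RF(al–fl) = (428 + 12) / 2158 = 440/2158 = 0.2039 → 20.4 m.u.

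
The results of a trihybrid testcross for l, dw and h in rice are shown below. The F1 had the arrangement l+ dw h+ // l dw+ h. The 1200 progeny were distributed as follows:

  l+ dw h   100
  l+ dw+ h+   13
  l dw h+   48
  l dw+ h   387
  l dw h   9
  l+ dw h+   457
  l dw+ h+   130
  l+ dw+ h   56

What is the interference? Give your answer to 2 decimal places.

The two rarest classes, l+ dw+ h+ and l dw h, are the double crossovers. Comparing them with the parentals, only the dw allele has switched, so dw is the middle locus and the order is l – dw – h.
l–dw: (104 + 22)/1200 = 0.1050; dw–h: (230 + 22)/1200 = 0.2100.
Expected DCO frequency = 0.1050 × 0.2100 ≈ 0.02205; observed = 22/1200 ≈ 0.01833.
Coefficient of coincidence = 0.01833/0.02205 ≈ 0.83; interference = 1 − 0.83 = 0.17.

0.17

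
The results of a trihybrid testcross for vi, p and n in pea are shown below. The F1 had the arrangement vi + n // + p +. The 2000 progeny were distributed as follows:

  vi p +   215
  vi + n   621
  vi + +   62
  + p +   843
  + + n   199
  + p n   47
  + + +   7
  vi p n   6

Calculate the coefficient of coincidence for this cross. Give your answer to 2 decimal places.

0.50

The two rarest classes, vi p n and + + +, are the double crossovers. Comparing them with the parentals, only the p allele has switched, so p is the middle locus and the order is n – p – vi.
n–p: (109 + 13)/2000 = 0.0610; p–vi: (414 + 13)/2000 = 0.2135.
Expected DCO frequency = 0.0610 × 0.2135 ≈ 0.01302; observed = 13/2000 ≈ 0.00650.
Coefficient of coincidence = 0.00650/0.01302 ≈ 0.50.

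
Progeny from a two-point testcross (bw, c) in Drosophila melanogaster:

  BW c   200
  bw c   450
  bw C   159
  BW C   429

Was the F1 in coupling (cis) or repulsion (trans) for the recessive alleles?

cis

The two most frequent classes are BW C (429) and bw c (450); these are the parental (non-recombinant) types.
So the F1 carried BW C on one chromosome and bw c on the other — the recessive alleles are on the same chromosome (cis / coupling).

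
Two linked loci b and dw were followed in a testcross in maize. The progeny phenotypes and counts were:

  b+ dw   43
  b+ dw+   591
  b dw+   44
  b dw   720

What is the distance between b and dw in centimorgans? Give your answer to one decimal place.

6.2 centimorgans

The two most frequent classes, b+ dw+ (591) and b dw (720), are the parental types, so the F1 was b+ dw+ / b dw.
The recombinant classes are b+ dw and b dw+: 43 + 44 = 87.
Recombination frequency = 87/1398 = 0.0622 ≈ 6.2%, i.e. 6.2 centimorgans.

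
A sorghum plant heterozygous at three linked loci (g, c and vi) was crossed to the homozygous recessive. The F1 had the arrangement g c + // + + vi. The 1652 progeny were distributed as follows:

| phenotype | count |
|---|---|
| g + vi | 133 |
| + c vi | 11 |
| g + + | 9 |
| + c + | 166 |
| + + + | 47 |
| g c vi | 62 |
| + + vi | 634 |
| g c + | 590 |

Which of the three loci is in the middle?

The two rarest classes, g + + and + c vi, are the double crossovers. Comparing them with the parentals, only the c allele has switched, so c is the middle locus and the order is vi – c – g.

c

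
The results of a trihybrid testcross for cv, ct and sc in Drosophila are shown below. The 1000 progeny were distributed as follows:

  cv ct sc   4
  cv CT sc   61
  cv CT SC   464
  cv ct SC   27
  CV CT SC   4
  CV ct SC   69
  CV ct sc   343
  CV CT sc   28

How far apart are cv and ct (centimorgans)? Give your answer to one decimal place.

6.3 centimorgans

The two most frequent reciprocal classes, cv CT SC and CV ct sc, are the parental types, so the F1 was cv CT SC / CV ct sc.
The two rarest classes, CV CT SC and cv ct sc, are the double crossovers. Comparing them with the parentals, only the cv allele has switched, so cv is the middle locus and the order is sc – cv – ct.
Crossovers in the cv–ct interval produce the single-crossover classes cv ct SC and CV CT sc (27 + 28 = 55) plus the double crossovers (8).
RF(cv–ct) = (55 + 8) / 1000 = 63/1000 = 0.0630 → 6.3 centimorgans.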